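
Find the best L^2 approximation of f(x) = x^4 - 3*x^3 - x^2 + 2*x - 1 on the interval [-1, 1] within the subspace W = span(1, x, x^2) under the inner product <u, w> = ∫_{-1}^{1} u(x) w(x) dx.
g(x) = -x^2/7 + x/5 - 38/35

The best approximation g ∈ W is the orthogonal projection of f onto W. Writing g = a_0 + a_1 x + a_2 x^2, the coefficients solve the normal equations G · a = b where
  G_{ij} = <φ_i, φ_j> and b_i = <f, φ_i>, with φ_0 = 1, φ_1 = x, φ_2 = x^2.
G =
  [2, 0, 2/3]
  [0, 2/3, 0]
  [2/3, 0, 2/5],
b = (-34/15, 2/15, -82/105).
Solving gives a_0 = -38/35, a_1 = 1/5, a_2 = -1/7, so
  g(x) = -x^2/7 + x/5 - 38/35.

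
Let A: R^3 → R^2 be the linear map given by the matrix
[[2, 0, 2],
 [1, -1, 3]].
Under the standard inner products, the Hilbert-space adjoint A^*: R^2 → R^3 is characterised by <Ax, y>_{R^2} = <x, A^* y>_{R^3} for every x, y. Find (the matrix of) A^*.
A^* = A^T =
[[2, 1],
 [0, -1],
 [2, 3]]

For real matrices with standard dot products, the defining identity <Ax, y> = <x, A^* y> gives (Ax)^T y = x^T (A^*) y, i.e. x^T A^T y = x^T (A^*) y. Since this holds for all x, y, we must have A^* = A^T. Therefore
A^* =
[[2, 1],
 [0, -1],
 [2, 3]].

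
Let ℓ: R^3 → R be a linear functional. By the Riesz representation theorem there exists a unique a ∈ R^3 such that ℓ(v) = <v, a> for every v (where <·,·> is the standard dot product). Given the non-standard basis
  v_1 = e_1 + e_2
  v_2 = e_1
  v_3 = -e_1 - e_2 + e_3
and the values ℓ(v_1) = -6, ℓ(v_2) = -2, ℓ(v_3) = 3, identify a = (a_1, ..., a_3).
a = (-2, -4, -3)

Write a = (a_1, ..., a_3) in the standard basis. For each basis vector v_i, ℓ(v_i) = <v_i, a> is a linear equation in the a_j's. Collect the n equations into a matrix system V a = ℓ, where row i of V is v_i (expressed in the standard basis). Since V is invertible (lower-triangular with 1s on the diagonal, up to permutation), solve by back-substitution:
  V =
[[1, 1, 0],
 [1, 0, 0],
 [-1, -1, 1]]
  V a = (-6, -2, 3)
Solving gives a = (-2, -4, -3).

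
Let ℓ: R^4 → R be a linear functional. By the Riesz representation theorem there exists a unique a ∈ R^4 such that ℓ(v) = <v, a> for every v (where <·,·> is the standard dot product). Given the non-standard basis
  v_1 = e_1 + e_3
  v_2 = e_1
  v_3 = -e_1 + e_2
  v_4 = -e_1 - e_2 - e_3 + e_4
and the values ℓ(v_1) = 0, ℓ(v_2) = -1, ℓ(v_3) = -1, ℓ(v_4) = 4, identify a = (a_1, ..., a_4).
a = (-1, -2, 1, 2)

Write a = (a_1, ..., a_4) in the standard basis. For each basis vector v_i, ℓ(v_i) = <v_i, a> is a linear equation in the a_j's. Collect the n equations into a matrix system V a = ℓ, where row i of V is v_i (expressed in the standard basis). Since V is invertible (lower-triangular with 1s on the diagonal, up to permutation), solve by back-substitution:
  V =
[[1, 0, 1, 0],
 [1, 0, 0, 0],
 [-1, 1, 0, 0],
 [-1, -1, -1, 1]]
  V a = (0, -1, -1, 4)
Solving gives a = (-1, -2, 1, 2).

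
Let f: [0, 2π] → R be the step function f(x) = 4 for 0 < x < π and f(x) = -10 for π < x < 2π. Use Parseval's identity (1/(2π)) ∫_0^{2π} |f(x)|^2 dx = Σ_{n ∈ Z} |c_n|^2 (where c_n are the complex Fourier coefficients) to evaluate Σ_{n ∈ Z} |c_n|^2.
Σ |c_n|^2 = 58

Parseval equates the L^2 energy of f (normalised by 1/(2π)) with the ℓ^2 sum of its Fourier coefficients: (1/(2π)) ∫_0^{2π} |f|^2 = Σ |c_n|^2.
Compute the left side: (1/(2π)) [∫_0^π 4^2 dx + ∫_π^{2π} (-10)^2 dx] = (1/(2π)) · (16π + 100π) = (16 + 100)/2 = 58.
So Σ_{n ∈ Z} |c_n|^2 = 58.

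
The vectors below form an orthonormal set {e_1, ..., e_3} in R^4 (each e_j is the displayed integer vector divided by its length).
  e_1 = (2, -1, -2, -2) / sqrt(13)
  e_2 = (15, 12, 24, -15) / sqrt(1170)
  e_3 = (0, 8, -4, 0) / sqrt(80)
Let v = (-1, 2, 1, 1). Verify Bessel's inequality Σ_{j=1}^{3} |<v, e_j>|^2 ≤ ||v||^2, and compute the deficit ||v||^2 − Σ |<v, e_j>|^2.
Σ |<v, e_j>|^2 = 7; ||v||^2 = 7; deficit = 0

Write each e_j = u_j / sqrt(<u_j, u_j>) where u_j is the displayed integer vector. Then <v, e_j> = <v, u_j> / sqrt(<u_j, u_j>), so |<v, e_j>|^2 = <v, u_j>^2 / <u_j, u_j>.
Coefficients: <v, e_1> = -8/sqrt(13), <v, e_2> = 18/sqrt(1170), <v, e_3> = 12/sqrt(80).
Square and sum: Σ |<v, e_j>|^2 = 7.
Compute ||v||^2 = v·v = 7.
Deficit = 7 − 7 = 0 ≥ 0, confirming Bessel's inequality. (The deficit equals ||v − Σ <v,e_j> e_j||^2, the squared distance from v to span{e_j}.)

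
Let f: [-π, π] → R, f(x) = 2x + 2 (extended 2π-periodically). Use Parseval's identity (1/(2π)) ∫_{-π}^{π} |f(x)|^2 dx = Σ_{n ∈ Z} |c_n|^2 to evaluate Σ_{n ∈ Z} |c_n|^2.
Σ |c_n|^2 = 4π^2/3 + 4

Expand and integrate term by term over [-π, π]:
  ∫ (2x)^2 dx = 4·(2π^3/3); ∫ 2·2·(2)·x dx = 0 (odd integrand); ∫ 2^2 dx = 4·2π.
So (1/(2π)) ∫_{-π}^{π} (2x + 2)^2 dx = 4π^2/3 + 4 = 4π^2/3 + 4.
Parseval ⇒ Σ |c_n|^2 = 4π^2/3 + 4.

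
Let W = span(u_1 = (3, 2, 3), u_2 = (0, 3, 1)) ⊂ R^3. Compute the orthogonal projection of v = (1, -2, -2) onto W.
proj_W(v) = (6/139, -335/139, -107/139)

Set up U = [u_1 | ... | u_2] ∈ R^(3×2). The projector onto W = col(U) is P = U (U^T U)^(-1) U^T.
Compute U^T U =
  [22, 9]
  [9, 10],
and U^T v = (-7, -8).
Solve U^T U · c = U^T v for the coefficients: c = (2/139, -113/139). The projection is proj_W(v) = U c.
Check: (v - proj_W(v)) · u_1 = 0  (should be 0).
Check: (v - proj_W(v)) · u_2 = 0  (should be 0).
Result: proj_W(v) = (6/139, -335/139, -107/139).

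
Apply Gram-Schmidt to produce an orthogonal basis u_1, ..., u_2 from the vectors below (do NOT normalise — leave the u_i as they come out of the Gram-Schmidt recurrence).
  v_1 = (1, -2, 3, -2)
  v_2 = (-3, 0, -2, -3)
Orthogonal basis:
  u_1 = (1, -2, 3, -2)
  u_2 = (-17/6, -1/3, -3/2, -10/3)

Apply the Gram-Schmidt recurrence
  u_1 = v_1
  u_i = v_i − Σ_{j<i} ((v_i · u_j) / (u_j · u_j)) · u_j.

Step by step this gives:
  u_1 = (1, -2, 3, -2)
  u_2 = (-17/6, -1/3, -3/2, -10/3)

Orthogonality check:
  u_2 · u_1 = 0 (should be 0)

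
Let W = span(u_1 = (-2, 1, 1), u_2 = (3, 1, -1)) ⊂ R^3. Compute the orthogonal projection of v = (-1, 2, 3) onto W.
proj_W(v) = (-26/15, 71/30, 7/6)

Set up U = [u_1 | ... | u_2] ∈ R^(3×2). The projector onto W = col(U) is P = U (U^T U)^(-1) U^T.
Compute U^T U =
  [6, -6]
  [-6, 11],
and U^T v = (7, -4).
Solve U^T U · c = U^T v for the coefficients: c = (53/30, 3/5). The projection is proj_W(v) = U c.
Check: (v - proj_W(v)) · u_1 = 0  (should be 0).
Check: (v - proj_W(v)) · u_2 = 0  (should be 0).
Result: proj_W(v) = (-26/15, 71/30, 7/6).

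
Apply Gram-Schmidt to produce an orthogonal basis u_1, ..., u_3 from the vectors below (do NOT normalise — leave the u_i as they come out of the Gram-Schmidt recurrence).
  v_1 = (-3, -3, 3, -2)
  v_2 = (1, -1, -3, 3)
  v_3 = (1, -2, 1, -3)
Orthogonal basis:
  u_1 = (-3, -3, 3, -2)
  u_2 = (-14/31, -76/31, -48/31, 63/31)
  u_3 = (809/395, -574/395, -217/395, -678/395)

Apply the Gram-Schmidt recurrence
  u_1 = v_1
  u_i = v_i − Σ_{j<i} ((v_i · u_j) / (u_j · u_j)) · u_j.

Step by step this gives:
  u_1 = (-3, -3, 3, -2)
  u_2 = (-14/31, -76/31, -48/31, 63/31)
  u_3 = (809/395, -574/395, -217/395, -678/395)

Orthogonality check:
  u_2 · u_1 = 0 (should be 0)
  u_3 · u_1 = 0 (should be 0)
  u_3 · u_2 = 0 (should be 0)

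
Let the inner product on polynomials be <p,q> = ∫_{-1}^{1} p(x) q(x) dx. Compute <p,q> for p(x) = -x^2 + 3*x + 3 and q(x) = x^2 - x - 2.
<p,q> = -166/15

Expand the product: p(x)·q(x) = -x^4 + 4*x^3 + 2*x^2 - 9*x - 6.
∫_{-1}^{1} of each monomial x^k gives [2/(k+1) if k even, 0 if k odd]. Integrating term-by-term (or equivalently evaluating the antiderivative F(x) = -x^5/5 + x^4 + 2*x^3/3 - 9*x^2/2 - 6*x at the endpoints):
  F(1) − F(−1) = -271/30 − (61/30) = -166/15.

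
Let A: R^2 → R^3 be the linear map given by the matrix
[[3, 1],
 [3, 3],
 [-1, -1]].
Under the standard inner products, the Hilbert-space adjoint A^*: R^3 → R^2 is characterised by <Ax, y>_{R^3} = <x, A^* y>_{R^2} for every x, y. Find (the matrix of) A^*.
A^* = A^T =
[[3, 3, -1],
 [1, 3, -1]]

For real matrices with standard dot products, the defining identity <Ax, y> = <x, A^* y> gives (Ax)^T y = x^T (A^*) y, i.e. x^T A^T y = x^T (A^*) y. Since this holds for all x, y, we must have A^* = A^T. Therefore
A^* =
[[3, 3, -1],
 [1, 3, -1]].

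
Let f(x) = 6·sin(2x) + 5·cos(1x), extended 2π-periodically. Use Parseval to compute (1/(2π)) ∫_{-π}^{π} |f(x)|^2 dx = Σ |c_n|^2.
Σ |c_n|^2 = 61/2

Expand |f|^2 and use orthogonality of {sin(nx), cos(mx)} on [-π, π]:
  ∫_{-π}^{π} sin(nx)^2 dx = π, ∫ cos(mx)^2 dx = π, and cross terms integrate to 0.
So ∫_{-π}^{π} f(x)^2 dx = 6^2 · π + 5^2 · π = (36 + 25)π.
Divide by 2π: (36 + 25)/2 = 61/2.
By Parseval, this equals Σ |c_n|^2.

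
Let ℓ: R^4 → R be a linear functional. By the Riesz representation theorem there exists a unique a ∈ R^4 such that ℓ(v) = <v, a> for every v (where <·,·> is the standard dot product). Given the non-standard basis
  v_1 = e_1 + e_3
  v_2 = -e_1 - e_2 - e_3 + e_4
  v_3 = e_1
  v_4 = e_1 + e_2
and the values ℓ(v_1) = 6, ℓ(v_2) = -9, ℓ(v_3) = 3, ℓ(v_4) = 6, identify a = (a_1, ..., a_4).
a = (3, 3, 3, 0)

Write a = (a_1, ..., a_4) in the standard basis. For each basis vector v_i, ℓ(v_i) = <v_i, a> is a linear equation in the a_j's. Collect the n equations into a matrix system V a = ℓ, where row i of V is v_i (expressed in the standard basis). Since V is invertible (lower-triangular with 1s on the diagonal, up to permutation), solve by back-substitution:
  V =
[[1, 0, 1, 0],
 [-1, -1, -1, 1],
 [1, 0, 0, 0],
 [1, 1, 0, 0]]
  V a = (6, -9, 3, 6)
Solving gives a = (3, 3, 3, 0).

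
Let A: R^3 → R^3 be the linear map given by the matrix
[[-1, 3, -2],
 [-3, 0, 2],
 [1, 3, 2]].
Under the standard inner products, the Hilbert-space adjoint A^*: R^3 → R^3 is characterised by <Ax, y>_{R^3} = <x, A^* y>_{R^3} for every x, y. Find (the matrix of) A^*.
A^* = A^T =
[[-1, -3, 1],
 [3, 0, 3],
 [-2, 2, 2]]

For real matrices with standard dot products, the defining identity <Ax, y> = <x, A^* y> gives (Ax)^T y = x^T (A^*) y, i.e. x^T A^T y = x^T (A^*) y. Since this holds for all x, y, we must have A^* = A^T. Therefore
A^* =
[[-1, -3, 1],
 [3, 0, 3],
 [-2, 2, 2]].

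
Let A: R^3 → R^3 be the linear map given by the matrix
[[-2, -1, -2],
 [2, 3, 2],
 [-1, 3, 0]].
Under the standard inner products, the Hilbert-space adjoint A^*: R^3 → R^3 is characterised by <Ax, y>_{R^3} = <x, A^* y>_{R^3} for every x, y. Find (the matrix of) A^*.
A^* = A^T =
[[-2, 2, -1],
 [-1, 3, 3],
 [-2, 2, 0]]

For real matrices with standard dot products, the defining identity <Ax, y> = <x, A^* y> gives (Ax)^T y = x^T (A^*) y, i.e. x^T A^T y = x^T (A^*) y. Since this holds for all x, y, we must have A^* = A^T. Therefore
A^* =
[[-2, 2, -1],
 [-1, 3, 3],
 [-2, 2, 0]].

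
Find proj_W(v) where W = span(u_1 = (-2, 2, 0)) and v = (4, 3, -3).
proj_W(v) = (1/2, -1/2, 0)

Set up U = [u_1 | ... | u_1] ∈ R^(3×1). The projector onto W = col(U) is P = U (U^T U)^(-1) U^T.
Compute U^T U =
  [8],
and U^T v = (-2).
Solve U^T U · c = U^T v for the coefficients: c = (-1/4). The projection is proj_W(v) = U c.
Check: (v - proj_W(v)) · u_1 = 0  (should be 0).
Result: proj_W(v) = (1/2, -1/2, 0).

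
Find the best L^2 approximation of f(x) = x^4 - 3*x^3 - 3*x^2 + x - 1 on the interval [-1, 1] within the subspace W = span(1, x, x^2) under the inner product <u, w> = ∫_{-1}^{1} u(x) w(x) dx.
g(x) = -15*x^2/7 - 4*x/5 - 38/35

The best approximation g ∈ W is the orthogonal projection of f onto W. Writing g = a_0 + a_1 x + a_2 x^2, the coefficients solve the normal equations G · a = b where
  G_{ij} = <φ_i, φ_j> and b_i = <f, φ_i>, with φ_0 = 1, φ_1 = x, φ_2 = x^2.
G =
  [2, 0, 2/3]
  [0, 2/3, 0]
  [2/3, 0, 2/5],
b = (-18/5, -8/15, -166/105).
Solving gives a_0 = -38/35, a_1 = -4/5, a_2 = -15/7, so
  g(x) = -15*x^2/7 - 4*x/5 - 38/35.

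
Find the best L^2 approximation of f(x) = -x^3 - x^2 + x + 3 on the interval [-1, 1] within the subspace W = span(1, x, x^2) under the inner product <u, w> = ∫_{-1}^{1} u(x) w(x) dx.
g(x) = -x^2 + 2*x/5 + 3

The best approximation g ∈ W is the orthogonal projection of f onto W. Writing g = a_0 + a_1 x + a_2 x^2, the coefficients solve the normal equations G · a = b where
  G_{ij} = <φ_i, φ_j> and b_i = <f, φ_i>, with φ_0 = 1, φ_1 = x, φ_2 = x^2.
G =
  [2, 0, 2/3]
  [0, 2/3, 0]
  [2/3, 0, 2/5],
b = (16/3, 4/15, 8/5).
Solving gives a_0 = 3, a_1 = 2/5, a_2 = -1, so
  g(x) = -x^2 + 2*x/5 + 3.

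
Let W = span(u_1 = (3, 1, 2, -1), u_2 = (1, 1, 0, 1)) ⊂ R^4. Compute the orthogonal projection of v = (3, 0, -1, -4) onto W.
proj_W(v) = (5/3, -1/3, 2, -7/3)

Set up U = [u_1 | ... | u_2] ∈ R^(4×2). The projector onto W = col(U) is P = U (U^T U)^(-1) U^T.
Compute U^T U =
  [15, 3]
  [3, 3],
and U^T v = (11, -1).
Solve U^T U · c = U^T v for the coefficients: c = (1, -4/3). The projection is proj_W(v) = U c.
Check: (v - proj_W(v)) · u_1 = 0  (should be 0).
Check: (v - proj_W(v)) · u_2 = 0  (should be 0).
Result: proj_W(v) = (5/3, -1/3, 2, -7/3).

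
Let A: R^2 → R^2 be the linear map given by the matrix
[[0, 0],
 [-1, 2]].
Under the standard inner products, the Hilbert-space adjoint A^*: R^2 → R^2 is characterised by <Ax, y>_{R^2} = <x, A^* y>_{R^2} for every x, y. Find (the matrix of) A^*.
A^* = A^T =
[[0, -1],
 [0, 2]]

For real matrices with standard dot products, the defining identity <Ax, y> = <x, A^* y> gives (Ax)^T y = x^T (A^*) y, i.e. x^T A^T y = x^T (A^*) y. Since this holds for all x, y, we must have A^* = A^T. Therefore
A^* =
[[0, -1],
 [0, 2]].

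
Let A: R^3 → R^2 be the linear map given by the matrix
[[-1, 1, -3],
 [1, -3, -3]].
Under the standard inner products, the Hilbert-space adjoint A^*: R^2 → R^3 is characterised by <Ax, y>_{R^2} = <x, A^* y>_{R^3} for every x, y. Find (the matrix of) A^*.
A^* = A^T =
[[-1, 1],
 [1, -3],
 [-3, -3]]

For real matrices with standard dot products, the defining identity <Ax, y> = <x, A^* y> gives (Ax)^T y = x^T (A^*) y, i.e. x^T A^T y = x^T (A^*) y. Since this holds for all x, y, we must have A^* = A^T. Therefore
A^* =
[[-1, 1],
 [1, -3],
 [-3, -3]].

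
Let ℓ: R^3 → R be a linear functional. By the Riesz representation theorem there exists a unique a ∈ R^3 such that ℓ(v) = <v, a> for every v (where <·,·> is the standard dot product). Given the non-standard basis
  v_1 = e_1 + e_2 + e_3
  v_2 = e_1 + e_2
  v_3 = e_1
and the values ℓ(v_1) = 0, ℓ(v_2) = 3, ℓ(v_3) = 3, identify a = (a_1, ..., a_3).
a = (3, 0, -3)

Write a = (a_1, ..., a_3) in the standard basis. For each basis vector v_i, ℓ(v_i) = <v_i, a> is a linear equation in the a_j's. Collect the n equations into a matrix system V a = ℓ, where row i of V is v_i (expressed in the standard basis). Since V is invertible (lower-triangular with 1s on the diagonal, up to permutation), solve by back-substitution:
  V =
[[1, 1, 1],
 [1, 1, 0],
 [1, 0, 0]]
  V a = (0, 3, 3)
Solving gives a = (3, 0, -3).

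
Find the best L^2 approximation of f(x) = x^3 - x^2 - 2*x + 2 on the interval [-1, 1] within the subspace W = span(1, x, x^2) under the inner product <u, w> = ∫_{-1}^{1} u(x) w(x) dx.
g(x) = -x^2 - 7*x/5 + 2

The best approximation g ∈ W is the orthogonal projection of f onto W. Writing g = a_0 + a_1 x + a_2 x^2, the coefficients solve the normal equations G · a = b where
  G_{ij} = <φ_i, φ_j> and b_i = <f, φ_i>, with φ_0 = 1, φ_1 = x, φ_2 = x^2.
G =
  [2, 0, 2/3]
  [0, 2/3, 0]
  [2/3, 0, 2/5],
b = (10/3, -14/15, 14/15).
Solving gives a_0 = 2, a_1 = -7/5, a_2 = -1, so
  g(x) = -x^2 - 7*x/5 + 2.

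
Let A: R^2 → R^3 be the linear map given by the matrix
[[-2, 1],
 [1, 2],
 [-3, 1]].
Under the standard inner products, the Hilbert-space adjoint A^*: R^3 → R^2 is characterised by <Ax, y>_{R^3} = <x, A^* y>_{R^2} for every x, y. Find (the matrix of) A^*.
A^* = A^T =
[[-2, 1, -3],
 [1, 2, 1]]

For real matrices with standard dot products, the defining identity <Ax, y> = <x, A^* y> gives (Ax)^T y = x^T (A^*) y, i.e. x^T A^T y = x^T (A^*) y. Since this holds for all x, y, we must have A^* = A^T. Therefore
A^* =
[[-2, 1, -3],
 [1, 2, 1]].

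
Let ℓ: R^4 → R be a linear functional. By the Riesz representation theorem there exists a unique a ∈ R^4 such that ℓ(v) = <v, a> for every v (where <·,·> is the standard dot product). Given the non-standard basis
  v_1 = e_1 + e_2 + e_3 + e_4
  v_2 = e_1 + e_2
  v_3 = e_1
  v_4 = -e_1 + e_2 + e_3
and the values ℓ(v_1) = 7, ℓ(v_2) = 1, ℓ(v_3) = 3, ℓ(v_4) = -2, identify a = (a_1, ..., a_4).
a = (3, -2, 3, 3)

Write a = (a_1, ..., a_4) in the standard basis. For each basis vector v_i, ℓ(v_i) = <v_i, a> is a linear equation in the a_j's. Collect the n equations into a matrix system V a = ℓ, where row i of V is v_i (expressed in the standard basis). Since V is invertible (lower-triangular with 1s on the diagonal, up to permutation), solve by back-substitution:
  V =
[[1, 1, 1, 1],
 [1, 1, 0, 0],
 [1, 0, 0, 0],
 [-1, 1, 1, 0]]
  V a = (7, 1, 3, -2)
Solving gives a = (3, -2, 3, 3).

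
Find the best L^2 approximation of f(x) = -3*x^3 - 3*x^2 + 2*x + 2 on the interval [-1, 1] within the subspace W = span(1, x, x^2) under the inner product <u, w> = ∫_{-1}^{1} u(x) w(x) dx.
g(x) = -3*x^2 + x/5 + 2

The best approximation g ∈ W is the orthogonal projection of f onto W. Writing g = a_0 + a_1 x + a_2 x^2, the coefficients solve the normal equations G · a = b where
  G_{ij} = <φ_i, φ_j> and b_i = <f, φ_i>, with φ_0 = 1, φ_1 = x, φ_2 = x^2.
G =
  [2, 0, 2/3]
  [0, 2/3, 0]
  [2/3, 0, 2/5],
b = (2, 2/15, 2/15).
Solving gives a_0 = 2, a_1 = 1/5, a_2 = -3, so
  g(x) = -3*x^2 + x/5 + 2.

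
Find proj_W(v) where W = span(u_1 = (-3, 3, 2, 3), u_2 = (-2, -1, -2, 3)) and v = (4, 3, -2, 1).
proj_W(v) = (8/13, -14/247, 4/19, -198/247)

Set up U = [u_1 | ... | u_2] ∈ R^(4×2). The projector onto W = col(U) is P = U (U^T U)^(-1) U^T.
Compute U^T U =
  [31, 8]
  [8, 18],
and U^T v = (-4, -4).
Solve U^T U · c = U^T v for the coefficients: c = (-20/247, -46/247). The projection is proj_W(v) = U c.
Check: (v - proj_W(v)) · u_1 = 0  (should be 0).
Check: (v - proj_W(v)) · u_2 = 0  (should be 0).
Result: proj_W(v) = (8/13, -14/247, 4/19, -198/247).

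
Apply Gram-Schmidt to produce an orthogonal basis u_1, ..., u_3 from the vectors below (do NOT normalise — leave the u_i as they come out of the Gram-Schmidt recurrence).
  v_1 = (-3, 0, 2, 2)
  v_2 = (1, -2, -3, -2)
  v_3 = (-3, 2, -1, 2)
Orthogonal basis:
  u_1 = (-3, 0, 2, 2)
  u_2 = (-22/17, -2, -25/17, -8/17)
  u_3 = (-136/137, 288/137, -304/137, 100/137)

Apply the Gram-Schmidt recurrence
  u_1 = v_1
  u_i = v_i − Σ_{j<i} ((v_i · u_j) / (u_j · u_j)) · u_j.

Step by step this gives:
  u_1 = (-3, 0, 2, 2)
  u_2 = (-22/17, -2, -25/17, -8/17)
  u_3 = (-136/137, 288/137, -304/137, 100/137)

Orthogonality check:
  u_2 · u_1 = 0 (should be 0)
  u_3 · u_1 = 0 (should be 0)
  u_3 · u_2 = 0 (should be 0)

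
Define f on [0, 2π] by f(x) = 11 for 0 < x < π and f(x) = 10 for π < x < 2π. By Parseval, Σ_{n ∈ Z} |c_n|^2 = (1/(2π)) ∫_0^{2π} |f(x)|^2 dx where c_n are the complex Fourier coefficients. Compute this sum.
Σ |c_n|^2 = 221/2

Parseval equates the L^2 energy of f (normalised by 1/(2π)) with the ℓ^2 sum of its Fourier coefficients: (1/(2π)) ∫_0^{2π} |f|^2 = Σ |c_n|^2.
Compute the left side: (1/(2π)) [∫_0^π 11^2 dx + ∫_π^{2π} 10^2 dx] = (1/(2π)) · (121π + 100π) = (121 + 100)/2 = 221/2.
So Σ_{n ∈ Z} |c_n|^2 = 221/2.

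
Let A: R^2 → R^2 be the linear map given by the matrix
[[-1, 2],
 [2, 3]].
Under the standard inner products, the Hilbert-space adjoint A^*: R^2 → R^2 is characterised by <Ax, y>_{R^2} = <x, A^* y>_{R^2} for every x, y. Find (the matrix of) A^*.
A^* = A^T =
[[-1, 2],
 [2, 3]]

For real matrices with standard dot products, the defining identity <Ax, y> = <x, A^* y> gives (Ax)^T y = x^T (A^*) y, i.e. x^T A^T y = x^T (A^*) y. Since this holds for all x, y, we must have A^* = A^T. Therefore
A^* =
[[-1, 2],
 [2, 3]].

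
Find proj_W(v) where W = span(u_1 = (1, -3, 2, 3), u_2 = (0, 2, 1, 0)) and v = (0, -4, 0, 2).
proj_W(v) = (58/99, -398/99, 4/99, 58/33)

Set up U = [u_1 | ... | u_2] ∈ R^(4×2). The projector onto W = col(U) is P = U (U^T U)^(-1) U^T.
Compute U^T U =
  [23, -4]
  [-4, 5],
and U^T v = (18, -8).
Solve U^T U · c = U^T v for the coefficients: c = (58/99, -112/99). The projection is proj_W(v) = U c.
Check: (v - proj_W(v)) · u_1 = 0  (should be 0).
Check: (v - proj_W(v)) · u_2 = 0  (should be 0).
Result: proj_W(v) = (58/99, -398/99, 4/99, 58/33).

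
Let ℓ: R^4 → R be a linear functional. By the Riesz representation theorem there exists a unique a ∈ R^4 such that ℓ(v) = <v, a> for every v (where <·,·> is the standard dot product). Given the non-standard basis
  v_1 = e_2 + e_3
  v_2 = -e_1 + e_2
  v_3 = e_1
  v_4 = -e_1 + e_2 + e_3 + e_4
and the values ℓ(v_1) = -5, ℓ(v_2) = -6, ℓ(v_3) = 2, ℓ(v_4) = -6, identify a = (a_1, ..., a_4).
a = (2, -4, -1, 1)

Write a = (a_1, ..., a_4) in the standard basis. For each basis vector v_i, ℓ(v_i) = <v_i, a> is a linear equation in the a_j's. Collect the n equations into a matrix system V a = ℓ, where row i of V is v_i (expressed in the standard basis). Since V is invertible (lower-triangular with 1s on the diagonal, up to permutation), solve by back-substitution:
  V =
[[0, 1, 1, 0],
 [-1, 1, 0, 0],
 [1, 0, 0, 0],
 [-1, 1, 1, 1]]
  V a = (-5, -6, 2, -6)
Solving gives a = (2, -4, -1, 1).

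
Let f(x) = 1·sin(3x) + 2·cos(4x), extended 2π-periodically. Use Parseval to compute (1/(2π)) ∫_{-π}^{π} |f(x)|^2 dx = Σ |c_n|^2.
Σ |c_n|^2 = 5/2

Expand |f|^2 and use orthogonality of {sin(nx), cos(mx)} on [-π, π]:
  ∫_{-π}^{π} sin(nx)^2 dx = π, ∫ cos(mx)^2 dx = π, and cross terms integrate to 0.
So ∫_{-π}^{π} f(x)^2 dx = 1^2 · π + 2^2 · π = (1 + 4)π.
Divide by 2π: (1 + 4)/2 = 5/2.
By Parseval, this equals Σ |c_n|^2.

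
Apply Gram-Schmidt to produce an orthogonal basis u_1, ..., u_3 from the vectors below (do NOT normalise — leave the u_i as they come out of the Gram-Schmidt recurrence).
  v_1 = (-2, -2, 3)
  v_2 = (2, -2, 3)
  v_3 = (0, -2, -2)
Orthogonal basis:
  u_1 = (-2, -2, 3)
  u_2 = (52/17, -16/17, 24/17)
  u_3 = (0, -30/13, -20/13)

Apply the Gram-Schmidt recurrence
  u_1 = v_1
  u_i = v_i − Σ_{j<i} ((v_i · u_j) / (u_j · u_j)) · u_j.

Step by step this gives:
  u_1 = (-2, -2, 3)
  u_2 = (52/17, -16/17, 24/17)
  u_3 = (0, -30/13, -20/13)

Orthogonality check:
  u_2 · u_1 = 0 (should be 0)
  u_3 · u_1 = 0 (should be 0)
  u_3 · u_2 = 0 (should be 0)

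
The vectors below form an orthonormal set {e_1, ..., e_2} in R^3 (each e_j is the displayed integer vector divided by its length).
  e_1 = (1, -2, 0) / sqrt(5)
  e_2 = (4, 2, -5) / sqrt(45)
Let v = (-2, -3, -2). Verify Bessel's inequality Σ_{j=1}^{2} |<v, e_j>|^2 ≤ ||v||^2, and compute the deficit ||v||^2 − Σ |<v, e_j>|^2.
Σ |<v, e_j>|^2 = 32/9; ||v||^2 = 17; deficit = 121/9

Write each e_j = u_j / sqrt(<u_j, u_j>) where u_j is the displayed integer vector. Then <v, e_j> = <v, u_j> / sqrt(<u_j, u_j>), so |<v, e_j>|^2 = <v, u_j>^2 / <u_j, u_j>.
Coefficients: <v, e_1> = 4/sqrt(5), <v, e_2> = -4/sqrt(45).
Square and sum: Σ |<v, e_j>|^2 = 32/9.
Compute ||v||^2 = v·v = 17.
Deficit = 17 − 32/9 = 121/9 ≥ 0, confirming Bessel's inequality. (The deficit equals ||v − Σ <v,e_j> e_j||^2, the squared distance from v to span{e_j}.)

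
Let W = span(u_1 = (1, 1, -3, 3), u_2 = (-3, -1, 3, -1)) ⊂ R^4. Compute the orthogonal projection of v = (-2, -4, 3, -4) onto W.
proj_W(v) = (-16/9, -25/18, 25/6, -34/9)

Set up U = [u_1 | ... | u_2] ∈ R^(4×2). The projector onto W = col(U) is P = U (U^T U)^(-1) U^T.
Compute U^T U =
  [20, -16]
  [-16, 20],
and U^T v = (-27, 23).
Solve U^T U · c = U^T v for the coefficients: c = (-43/36, 7/36). The projection is proj_W(v) = U c.
Check: (v - proj_W(v)) · u_1 = 0  (should be 0).
Check: (v - proj_W(v)) · u_2 = 0  (should be 0).
Result: proj_W(v) = (-16/9, -25/18, 25/6, -34/9).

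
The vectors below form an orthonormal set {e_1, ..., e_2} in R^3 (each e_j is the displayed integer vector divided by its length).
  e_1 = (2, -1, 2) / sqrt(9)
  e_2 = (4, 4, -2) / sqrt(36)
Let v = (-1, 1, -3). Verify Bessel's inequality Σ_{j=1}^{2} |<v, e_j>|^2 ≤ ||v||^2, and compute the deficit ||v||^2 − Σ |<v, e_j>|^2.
Σ |<v, e_j>|^2 = 10; ||v||^2 = 11; deficit = 1

Write each e_j = u_j / sqrt(<u_j, u_j>) where u_j is the displayed integer vector. Then <v, e_j> = <v, u_j> / sqrt(<u_j, u_j>), so |<v, e_j>|^2 = <v, u_j>^2 / <u_j, u_j>.
Coefficients: <v, e_1> = -9/sqrt(9), <v, e_2> = 6/sqrt(36).
Square and sum: Σ |<v, e_j>|^2 = 10.
Compute ||v||^2 = v·v = 11.
Deficit = 11 − 10 = 1 ≥ 0, confirming Bessel's inequality. (The deficit equals ||v − Σ <v,e_j> e_j||^2, the squared distance from v to span{e_j}.)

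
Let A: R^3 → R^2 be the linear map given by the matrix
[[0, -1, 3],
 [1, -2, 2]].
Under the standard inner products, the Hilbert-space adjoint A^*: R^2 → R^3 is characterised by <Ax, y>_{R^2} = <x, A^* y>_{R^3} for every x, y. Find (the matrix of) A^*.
A^* = A^T =
[[0, 1],
 [-1, -2],
 [3, 2]]

For real matrices with standard dot products, the defining identity <Ax, y> = <x, A^* y> gives (Ax)^T y = x^T (A^*) y, i.e. x^T A^T y = x^T (A^*) y. Since this holds for all x, y, we must have A^* = A^T. Therefore
A^* =
[[0, 1],
 [-1, -2],
 [3, 2]].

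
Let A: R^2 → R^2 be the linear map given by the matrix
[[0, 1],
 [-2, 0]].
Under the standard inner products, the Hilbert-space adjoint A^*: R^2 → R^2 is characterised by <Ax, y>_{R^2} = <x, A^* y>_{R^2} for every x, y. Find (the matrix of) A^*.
A^* = A^T =
[[0, -2],
 [1, 0]]

For real matrices with standard dot products, the defining identity <Ax, y> = <x, A^* y> gives (Ax)^T y = x^T (A^*) y, i.e. x^T A^T y = x^T (A^*) y. Since this holds for all x, y, we must have A^* = A^T. Therefore
A^* =
[[0, -2],
 [1, 0]].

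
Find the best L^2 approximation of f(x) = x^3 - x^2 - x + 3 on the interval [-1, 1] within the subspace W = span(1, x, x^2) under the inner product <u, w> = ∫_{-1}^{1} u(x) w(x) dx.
g(x) = -x^2 - 2*x/5 + 3

The best approximation g ∈ W is the orthogonal projection of f onto W. Writing g = a_0 + a_1 x + a_2 x^2, the coefficients solve the normal equations G · a = b where
  G_{ij} = <φ_i, φ_j> and b_i = <f, φ_i>, with φ_0 = 1, φ_1 = x, φ_2 = x^2.
G =
  [2, 0, 2/3]
  [0, 2/3, 0]
  [2/3, 0, 2/5],
b = (16/3, -4/15, 8/5).
Solving gives a_0 = 3, a_1 = -2/5, a_2 = -1, so
  g(x) = -x^2 - 2*x/5 + 3.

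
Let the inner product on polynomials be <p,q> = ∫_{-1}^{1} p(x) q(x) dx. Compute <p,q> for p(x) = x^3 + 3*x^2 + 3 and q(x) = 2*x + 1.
<p,q> = 44/5

Expand the product: p(x)·q(x) = 2*x^4 + 7*x^3 + 3*x^2 + 6*x + 3.
∫_{-1}^{1} of each monomial x^k gives [2/(k+1) if k even, 0 if k odd]. Integrating term-by-term (or equivalently evaluating the antiderivative F(x) = 2*x^5/5 + 7*x^4/4 + x^3 + 3*x^2 + 3*x at the endpoints):
  F(1) − F(−1) = 183/20 − (7/20) = 44/5.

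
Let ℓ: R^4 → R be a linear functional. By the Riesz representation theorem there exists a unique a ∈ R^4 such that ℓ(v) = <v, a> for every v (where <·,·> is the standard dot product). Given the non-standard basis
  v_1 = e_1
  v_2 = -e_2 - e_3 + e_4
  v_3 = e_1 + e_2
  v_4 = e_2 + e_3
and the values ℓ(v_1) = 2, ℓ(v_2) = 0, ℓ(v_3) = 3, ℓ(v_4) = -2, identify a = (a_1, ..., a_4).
a = (2, 1, -3, -2)

Write a = (a_1, ..., a_4) in the standard basis. For each basis vector v_i, ℓ(v_i) = <v_i, a> is a linear equation in the a_j's. Collect the n equations into a matrix system V a = ℓ, where row i of V is v_i (expressed in the standard basis). Since V is invertible (lower-triangular with 1s on the diagonal, up to permutation), solve by back-substitution:
  V =
[[1, 0, 0, 0],
 [0, -1, -1, 1],
 [1, 1, 0, 0],
 [0, 1, 1, 0]]
  V a = (2, 0, 3, -2)
Solving gives a = (2, 1, -3, -2).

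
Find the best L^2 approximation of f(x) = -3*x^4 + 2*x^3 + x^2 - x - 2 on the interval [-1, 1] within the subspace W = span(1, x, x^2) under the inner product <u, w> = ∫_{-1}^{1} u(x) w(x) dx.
g(x) = -11*x^2/7 + x/5 - 61/35

The best approximation g ∈ W is the orthogonal projection of f onto W. Writing g = a_0 + a_1 x + a_2 x^2, the coefficients solve the normal equations G · a = b where
  G_{ij} = <φ_i, φ_j> and b_i = <f, φ_i>, with φ_0 = 1, φ_1 = x, φ_2 = x^2.
G =
  [2, 0, 2/3]
  [0, 2/3, 0]
  [2/3, 0, 2/5],
b = (-68/15, 2/15, -188/105).
Solving gives a_0 = -61/35, a_1 = 1/5, a_2 = -11/7, so
  g(x) = -11*x^2/7 + x/5 - 61/35.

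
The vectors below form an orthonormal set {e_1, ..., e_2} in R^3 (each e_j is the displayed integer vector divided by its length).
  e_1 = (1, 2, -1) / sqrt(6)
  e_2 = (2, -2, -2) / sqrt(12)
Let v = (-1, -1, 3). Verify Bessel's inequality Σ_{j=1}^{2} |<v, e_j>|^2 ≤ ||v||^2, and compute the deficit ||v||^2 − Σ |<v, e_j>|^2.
Σ |<v, e_j>|^2 = 9; ||v||^2 = 11; deficit = 2

Write each e_j = u_j / sqrt(<u_j, u_j>) where u_j is the displayed integer vector. Then <v, e_j> = <v, u_j> / sqrt(<u_j, u_j>), so |<v, e_j>|^2 = <v, u_j>^2 / <u_j, u_j>.
Coefficients: <v, e_1> = -6/sqrt(6), <v, e_2> = -6/sqrt(12).
Square and sum: Σ |<v, e_j>|^2 = 9.
Compute ||v||^2 = v·v = 11.
Deficit = 11 − 9 = 2 ≥ 0, confirming Bessel's inequality. (The deficit equals ||v − Σ <v,e_j> e_j||^2, the squared distance from v to span{e_j}.)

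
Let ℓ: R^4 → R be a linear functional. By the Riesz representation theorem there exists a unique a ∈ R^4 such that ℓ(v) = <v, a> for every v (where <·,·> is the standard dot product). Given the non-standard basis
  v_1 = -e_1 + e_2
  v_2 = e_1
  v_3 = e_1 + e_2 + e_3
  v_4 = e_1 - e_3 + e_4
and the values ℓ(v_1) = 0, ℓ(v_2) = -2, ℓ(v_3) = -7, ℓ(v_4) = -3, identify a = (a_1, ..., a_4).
a = (-2, -2, -3, -4)

Write a = (a_1, ..., a_4) in the standard basis. For each basis vector v_i, ℓ(v_i) = <v_i, a> is a linear equation in the a_j's. Collect the n equations into a matrix system V a = ℓ, where row i of V is v_i (expressed in the standard basis). Since V is invertible (lower-triangular with 1s on the diagonal, up to permutation), solve by back-substitution:
  V =
[[-1, 1, 0, 0],
 [1, 0, 0, 0],
 [1, 1, 1, 0],
 [1, 0, -1, 1]]
  V a = (0, -2, -7, -3)
Solving gives a = (-2, -2, -3, -4).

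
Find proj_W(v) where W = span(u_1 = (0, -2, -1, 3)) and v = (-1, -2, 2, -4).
proj_W(v) = (0, 10/7, 5/7, -15/7)

Set up U = [u_1 | ... | u_1] ∈ R^(4×1). The projector onto W = col(U) is P = U (U^T U)^(-1) U^T.
Compute U^T U =
  [14],
and U^T v = (-10).
Solve U^T U · c = U^T v for the coefficients: c = (-5/7). The projection is proj_W(v) = U c.
Check: (v - proj_W(v)) · u_1 = 0  (should be 0).
Result: proj_W(v) = (0, 10/7, 5/7, -15/7).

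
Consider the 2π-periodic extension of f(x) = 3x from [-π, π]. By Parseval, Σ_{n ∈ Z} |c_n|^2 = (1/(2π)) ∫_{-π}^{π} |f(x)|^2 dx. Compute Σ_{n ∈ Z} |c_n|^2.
Σ |c_n|^2 = 3π^2

Expand and integrate term by term over [-π, π]:
  ∫ (3x)^2 dx = 9·(2π^3/3); ∫ 2·3·(0)·x dx = 0 (odd integrand); ∫ 0^2 dx = 0·2π.
So (1/(2π)) ∫_{-π}^{π} (3x)^2 dx = 9π^2/3 + 0 = 3π^2.
Parseval ⇒ Σ |c_n|^2 = 3π^2.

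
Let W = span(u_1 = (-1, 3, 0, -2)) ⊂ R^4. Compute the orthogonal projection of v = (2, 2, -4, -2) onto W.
proj_W(v) = (-4/7, 12/7, 0, -8/7)

Set up U = [u_1 | ... | u_1] ∈ R^(4×1). The projector onto W = col(U) is P = U (U^T U)^(-1) U^T.
Compute U^T U =
  [14],
and U^T v = (8).
Solve U^T U · c = U^T v for the coefficients: c = (4/7). The projection is proj_W(v) = U c.
Check: (v - proj_W(v)) · u_1 = 0  (should be 0).
Result: proj_W(v) = (-4/7, 12/7, 0, -8/7).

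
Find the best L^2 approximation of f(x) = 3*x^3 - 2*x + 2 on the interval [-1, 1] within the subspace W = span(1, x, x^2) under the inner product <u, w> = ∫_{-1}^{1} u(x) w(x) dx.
g(x) = 2 - x/5

The best approximation g ∈ W is the orthogonal projection of f onto W. Writing g = a_0 + a_1 x + a_2 x^2, the coefficients solve the normal equations G · a = b where
  G_{ij} = <φ_i, φ_j> and b_i = <f, φ_i>, with φ_0 = 1, φ_1 = x, φ_2 = x^2.
G =
  [2, 0, 2/3]
  [0, 2/3, 0]
  [2/3, 0, 2/5],
b = (4, -2/15, 4/3).
Solving gives a_0 = 2, a_1 = -1/5, a_2 = 0, so
  g(x) = 2 - x/5.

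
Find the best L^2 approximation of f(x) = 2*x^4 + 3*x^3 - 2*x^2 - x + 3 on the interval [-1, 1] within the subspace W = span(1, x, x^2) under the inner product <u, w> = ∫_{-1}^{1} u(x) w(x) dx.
g(x) = -2*x^2/7 + 4*x/5 + 99/35

The best approximation g ∈ W is the orthogonal projection of f onto W. Writing g = a_0 + a_1 x + a_2 x^2, the coefficients solve the normal equations G · a = b where
  G_{ij} = <φ_i, φ_j> and b_i = <f, φ_i>, with φ_0 = 1, φ_1 = x, φ_2 = x^2.
G =
  [2, 0, 2/3]
  [0, 2/3, 0]
  [2/3, 0, 2/5],
b = (82/15, 8/15, 62/35).
Solving gives a_0 = 99/35, a_1 = 4/5, a_2 = -2/7, so
  g(x) = -2*x^2/7 + 4*x/5 + 99/35.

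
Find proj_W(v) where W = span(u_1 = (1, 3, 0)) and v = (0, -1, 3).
proj_W(v) = (-3/10, -9/10, 0)

Set up U = [u_1 | ... | u_1] ∈ R^(3×1). The projector onto W = col(U) is P = U (U^T U)^(-1) U^T.
Compute U^T U =
  [10],
and U^T v = (-3).
Solve U^T U · c = U^T v for the coefficients: c = (-3/10). The projection is proj_W(v) = U c.
Check: (v - proj_W(v)) · u_1 = 0  (should be 0).
Result: proj_W(v) = (-3/10, -9/10, 0).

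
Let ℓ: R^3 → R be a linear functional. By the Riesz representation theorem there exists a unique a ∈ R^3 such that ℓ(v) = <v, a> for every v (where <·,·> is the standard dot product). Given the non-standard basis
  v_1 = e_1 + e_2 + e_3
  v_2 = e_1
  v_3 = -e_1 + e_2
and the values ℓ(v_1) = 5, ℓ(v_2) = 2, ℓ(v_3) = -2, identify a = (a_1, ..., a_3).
a = (2, 0, 3)

Write a = (a_1, ..., a_3) in the standard basis. For each basis vector v_i, ℓ(v_i) = <v_i, a> is a linear equation in the a_j's. Collect the n equations into a matrix system V a = ℓ, where row i of V is v_i (expressed in the standard basis). Since V is invertible (lower-triangular with 1s on the diagonal, up to permutation), solve by back-substitution:
  V =
[[1, 1, 1],
 [1, 0, 0],
 [-1, 1, 0]]
  V a = (5, 2, -2)
Solving gives a = (2, 0, 3).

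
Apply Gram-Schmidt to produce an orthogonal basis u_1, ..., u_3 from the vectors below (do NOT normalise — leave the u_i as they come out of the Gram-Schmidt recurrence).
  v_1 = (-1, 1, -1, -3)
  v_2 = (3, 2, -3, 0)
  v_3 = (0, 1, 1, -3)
Orthogonal basis:
  u_1 = (-1, 1, -1, -3)
  u_2 = (19/6, 11/6, -17/6, 1/2)
  u_3 = (29/26, 6/13, 37/26, -9/13)

Apply the Gram-Schmidt recurrence
  u_1 = v_1
  u_i = v_i − Σ_{j<i} ((v_i · u_j) / (u_j · u_j)) · u_j.

Step by step this gives:
  u_1 = (-1, 1, -1, -3)
  u_2 = (19/6, 11/6, -17/6, 1/2)
  u_3 = (29/26, 6/13, 37/26, -9/13)

Orthogonality check:
  u_2 · u_1 = 0 (should be 0)
  u_3 · u_1 = 0 (should be 0)
  u_3 · u_2 = 0 (should be 0)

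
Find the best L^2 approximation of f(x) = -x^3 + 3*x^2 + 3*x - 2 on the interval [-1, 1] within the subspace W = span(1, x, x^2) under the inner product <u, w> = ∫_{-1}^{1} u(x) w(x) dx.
g(x) = 3*x^2 + 12*x/5 - 2

The best approximation g ∈ W is the orthogonal projection of f onto W. Writing g = a_0 + a_1 x + a_2 x^2, the coefficients solve the normal equations G · a = b where
  G_{ij} = <φ_i, φ_j> and b_i = <f, φ_i>, with φ_0 = 1, φ_1 = x, φ_2 = x^2.
G =
  [2, 0, 2/3]
  [0, 2/3, 0]
  [2/3, 0, 2/5],
b = (-2, 8/5, -2/15).
Solving gives a_0 = -2, a_1 = 12/5, a_2 = 3, so
  g(x) = 3*x^2 + 12*x/5 - 2.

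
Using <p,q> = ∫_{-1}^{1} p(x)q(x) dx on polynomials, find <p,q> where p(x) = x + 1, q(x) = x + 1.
<p,q> = 8/3

Expand the product: p(x)·q(x) = x^2 + 2*x + 1.
∫_{-1}^{1} of each monomial x^k gives [2/(k+1) if k even, 0 if k odd]. Integrating term-by-term (or equivalently evaluating the antiderivative F(x) = x^3/3 + x^2 + x at the endpoints):
  F(1) − F(−1) = 7/3 − (-1/3) = 8/3.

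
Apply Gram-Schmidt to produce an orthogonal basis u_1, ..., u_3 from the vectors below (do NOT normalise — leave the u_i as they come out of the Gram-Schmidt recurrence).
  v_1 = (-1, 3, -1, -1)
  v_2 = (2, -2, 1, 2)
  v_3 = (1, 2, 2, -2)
Orthogonal basis:
  u_1 = (-1, 3, -1, -1)
  u_2 = (13/12, 3/4, 1/12, 13/12)
  u_3 = (6/5, 3/5, 12/5, -9/5)

Apply the Gram-Schmidt recurrence
  u_1 = v_1
  u_i = v_i − Σ_{j<i} ((v_i · u_j) / (u_j · u_j)) · u_j.

Step by step this gives:
  u_1 = (-1, 3, -1, -1)
  u_2 = (13/12, 3/4, 1/12, 13/12)
  u_3 = (6/5, 3/5, 12/5, -9/5)

Orthogonality check:
  u_2 · u_1 = 0 (should be 0)
  u_3 · u_1 = 0 (should be 0)
  u_3 · u_2 = 0 (should be 0)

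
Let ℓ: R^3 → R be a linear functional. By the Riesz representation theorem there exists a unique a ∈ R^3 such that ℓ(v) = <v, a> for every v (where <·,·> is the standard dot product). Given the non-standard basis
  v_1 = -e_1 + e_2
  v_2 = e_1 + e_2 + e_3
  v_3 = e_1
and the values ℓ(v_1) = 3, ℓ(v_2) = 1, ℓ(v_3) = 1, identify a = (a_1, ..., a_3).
a = (1, 4, -4)

Write a = (a_1, ..., a_3) in the standard basis. For each basis vector v_i, ℓ(v_i) = <v_i, a> is a linear equation in the a_j's. Collect the n equations into a matrix system V a = ℓ, where row i of V is v_i (expressed in the standard basis). Since V is invertible (lower-triangular with 1s on the diagonal, up to permutation), solve by back-substitution:
  V =
[[-1, 1, 0],
 [1, 1, 1],
 [1, 0, 0]]
  V a = (3, 1, 1)
Solving gives a = (1, 4, -4).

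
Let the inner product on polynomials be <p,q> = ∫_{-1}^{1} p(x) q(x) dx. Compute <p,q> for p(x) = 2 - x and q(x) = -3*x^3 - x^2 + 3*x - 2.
<p,q> = -152/15

Expand the product: p(x)·q(x) = 3*x^4 - 5*x^3 - 5*x^2 + 8*x - 4.
∫_{-1}^{1} of each monomial x^k gives [2/(k+1) if k even, 0 if k odd]. Integrating term-by-term (or equivalently evaluating the antiderivative F(x) = 3*x^5/5 - 5*x^4/4 - 5*x^3/3 + 4*x^2 - 4*x at the endpoints):
  F(1) − F(−1) = -139/60 − (469/60) = -152/15.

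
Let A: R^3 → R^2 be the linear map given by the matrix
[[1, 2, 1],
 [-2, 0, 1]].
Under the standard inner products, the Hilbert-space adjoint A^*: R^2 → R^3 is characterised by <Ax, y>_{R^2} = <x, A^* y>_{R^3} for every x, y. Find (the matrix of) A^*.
A^* = A^T =
[[1, -2],
 [2, 0],
 [1, 1]]

For real matrices with standard dot products, the defining identity <Ax, y> = <x, A^* y> gives (Ax)^T y = x^T (A^*) y, i.e. x^T A^T y = x^T (A^*) y. Since this holds for all x, y, we must have A^* = A^T. Therefore
A^* =
[[1, -2],
 [2, 0],
 [1, 1]].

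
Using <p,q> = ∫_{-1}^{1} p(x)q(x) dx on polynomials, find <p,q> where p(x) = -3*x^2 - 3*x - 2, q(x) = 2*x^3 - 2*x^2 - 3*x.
<p,q> = 26/3

Expand the product: p(x)·q(x) = -6*x^5 + 11*x^3 + 13*x^2 + 6*x.
∫_{-1}^{1} of each monomial x^k gives [2/(k+1) if k even, 0 if k odd]. Integrating term-by-term (or equivalently evaluating the antiderivative F(x) = -x^6 + 11*x^4/4 + 13*x^3/3 + 3*x^2 at the endpoints):
  F(1) − F(−1) = 109/12 − (5/12) = 26/3.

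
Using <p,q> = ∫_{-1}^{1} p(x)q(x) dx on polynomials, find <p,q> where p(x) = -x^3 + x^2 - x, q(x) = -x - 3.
<p,q> = -14/15

Expand the product: p(x)·q(x) = x^4 + 2*x^3 - 2*x^2 + 3*x.
∫_{-1}^{1} of each monomial x^k gives [2/(k+1) if k even, 0 if k odd]. Integrating term-by-term (or equivalently evaluating the antiderivative F(x) = x^5/5 + x^4/2 - 2*x^3/3 + 3*x^2/2 at the endpoints):
  F(1) − F(−1) = 23/15 − (37/15) = -14/15.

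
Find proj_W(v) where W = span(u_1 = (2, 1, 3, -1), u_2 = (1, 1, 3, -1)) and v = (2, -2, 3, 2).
proj_W(v) = (2, 5/11, 15/11, -5/11)

Set up U = [u_1 | ... | u_2] ∈ R^(4×2). The projector onto W = col(U) is P = U (U^T U)^(-1) U^T.
Compute U^T U =
  [15, 13]
  [13, 12],
and U^T v = (9, 7).
Solve U^T U · c = U^T v for the coefficients: c = (17/11, -12/11). The projection is proj_W(v) = U c.
Check: (v - proj_W(v)) · u_1 = 0  (should be 0).
Check: (v - proj_W(v)) · u_2 = 0  (should be 0).
Result: proj_W(v) = (2, 5/11, 15/11, -5/11).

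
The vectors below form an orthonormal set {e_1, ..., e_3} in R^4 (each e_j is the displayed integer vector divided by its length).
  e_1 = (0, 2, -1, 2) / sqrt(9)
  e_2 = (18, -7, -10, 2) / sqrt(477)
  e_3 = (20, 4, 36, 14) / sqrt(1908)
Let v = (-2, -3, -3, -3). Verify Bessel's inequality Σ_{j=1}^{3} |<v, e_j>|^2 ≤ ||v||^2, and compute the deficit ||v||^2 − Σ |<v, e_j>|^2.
Σ |<v, e_j>|^2 = 275/9; ||v||^2 = 31; deficit = 4/9

Write each e_j = u_j / sqrt(<u_j, u_j>) where u_j is the displayed integer vector. Then <v, e_j> = <v, u_j> / sqrt(<u_j, u_j>), so |<v, e_j>|^2 = <v, u_j>^2 / <u_j, u_j>.
Coefficients: <v, e_1> = -9/sqrt(9), <v, e_2> = 9/sqrt(477), <v, e_3> = -202/sqrt(1908).
Square and sum: Σ |<v, e_j>|^2 = 275/9.
Compute ||v||^2 = v·v = 31.
Deficit = 31 − 275/9 = 4/9 ≥ 0, confirming Bessel's inequality. (The deficit equals ||v − Σ <v,e_j> e_j||^2, the squared distance from v to span{e_j}.)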